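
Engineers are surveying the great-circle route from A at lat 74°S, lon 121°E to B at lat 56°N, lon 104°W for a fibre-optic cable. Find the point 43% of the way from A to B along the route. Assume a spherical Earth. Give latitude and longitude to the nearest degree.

From cos δ = sin φ₁ sin φ₂ + cos φ₁ cos φ₂ cos Δλ, the central angle is δ ≈ 2.704 rad (154.9°).
Interpolate at f = 0.43 with slerp weights a = sin((1−f)δ)/sin δ ≈ 2.360, b = sin(fδ)/sin δ ≈ 2.168.
p = a·p₁ + b·p₂ ≈ (-0.628, -0.618, -0.472); φ = arcsin(p_z) ≈ -28.16°, λ = atan2(p_y, p_x) ≈ -135.45°.

≈ lat 28°S, lon 135°W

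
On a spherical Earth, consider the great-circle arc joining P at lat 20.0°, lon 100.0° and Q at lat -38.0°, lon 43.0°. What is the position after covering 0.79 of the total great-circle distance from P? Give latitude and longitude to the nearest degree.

Write both endpoints as unit vectors p₁, p₂ with components (cos φ cos λ, cos φ sin λ, sin φ).
The central angle between the endpoints is δ = arccos(p₁·p₂) ≈ 1.377 rad (78.9°).
Interpolate at f = 0.79 with slerp weights a = sin((1−f)δ)/sin δ ≈ 0.291, b = sin(fδ)/sin δ ≈ 0.902.
p = a·p₁ + b·p₂ ≈ (0.473, 0.754, -0.456); φ = arcsin(p_z) ≈ -27.15°, λ = atan2(p_y, p_x) ≈ 57.91°.

≈ lat -27°, lon 58°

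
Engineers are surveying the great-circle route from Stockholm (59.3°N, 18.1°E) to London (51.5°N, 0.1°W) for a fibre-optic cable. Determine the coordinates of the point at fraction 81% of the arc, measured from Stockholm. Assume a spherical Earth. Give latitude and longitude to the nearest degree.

Write both endpoints as unit vectors p₁, p₂ with components (cos φ cos λ, cos φ sin λ, sin φ).
The central angle between the endpoints is δ = arccos(p₁·p₂) ≈ 0.225 rad (12.9°).
Interpolate at f = 0.81 with slerp weights a = sin((1−f)δ)/sin δ ≈ 0.192, b = sin(fδ)/sin δ ≈ 0.812.
p = a·p₁ + b·p₂ ≈ (0.599, 0.029, 0.800); φ = arcsin(p_z) ≈ 53.17°, λ = atan2(p_y, p_x) ≈ 2.82°.

≈ 53°N, 3°E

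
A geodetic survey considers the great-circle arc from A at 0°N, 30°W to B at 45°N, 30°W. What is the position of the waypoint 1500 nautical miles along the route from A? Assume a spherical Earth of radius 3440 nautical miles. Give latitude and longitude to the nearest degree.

≈ 25°N, 30°W

Write both endpoints as unit vectors p₁, p₂ with components (cos φ cos λ, cos φ sin λ, sin φ).
The central angle between the endpoints is δ = arccos(p₁·p₂) ≈ 0.785 rad (45.0°). The total great-circle distance is δ·R ≈ 0.785 × 3440 ≈ 2702 nmi, so the target fraction is f = 1500/2702 ≈ 0.555.
Interpolate at f ≈ 0.555 with slerp weights a = sin((1−f)δ)/sin δ ≈ 0.484, b = sin(fδ)/sin δ ≈ 0.597.
p = a·p₁ + b·p₂ ≈ (0.785, -0.453, 0.422); φ = arcsin(p_z) ≈ 24.98°, λ = atan2(p_y, p_x) ≈ -30.00°.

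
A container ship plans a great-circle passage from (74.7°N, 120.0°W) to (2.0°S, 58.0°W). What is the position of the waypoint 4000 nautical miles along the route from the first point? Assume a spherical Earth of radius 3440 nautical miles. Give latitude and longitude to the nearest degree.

≈ (16°N, 62°W)

The haversine formula gives a central angle δ ≈ 1.481 rad (84.8°) between the endpoints. The total great-circle distance is δ·R ≈ 1.481 × 3440 ≈ 5093 nmi, so the target fraction is f = 4000/5093 ≈ 0.785.
Interpolate at f ≈ 0.785 with slerp weights a = sin((1−f)δ)/sin δ ≈ 0.314, b = sin(fδ)/sin δ ≈ 0.922.
p = a·p₁ + b·p₂ ≈ (0.447, -0.853, 0.270); φ = arcsin(p_z) ≈ 15.69°, λ = atan2(p_y, p_x) ≈ -62.35°.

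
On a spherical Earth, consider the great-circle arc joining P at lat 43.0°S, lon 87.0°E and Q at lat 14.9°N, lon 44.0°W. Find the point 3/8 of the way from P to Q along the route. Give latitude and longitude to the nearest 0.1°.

≈ lat 38.7°S, lon 21.2°E

Convert each endpoint to a unit vector on the sphere (x = cos φ cos λ, y = cos φ sin λ, z = sin φ).
The central angle between the endpoints is δ = arccos(p₁·p₂) ≈ 2.264 rad (129.7°).
Interpolate at f = 3/8 with slerp weights a = sin((1−f)δ)/sin δ ≈ 1.284, b = sin(fδ)/sin δ ≈ 0.976.
p = a·p₁ + b·p₂ ≈ (0.728, 0.283, -0.625); φ = arcsin(p_z) ≈ -38.68°, λ = atan2(p_y, p_x) ≈ 21.25°.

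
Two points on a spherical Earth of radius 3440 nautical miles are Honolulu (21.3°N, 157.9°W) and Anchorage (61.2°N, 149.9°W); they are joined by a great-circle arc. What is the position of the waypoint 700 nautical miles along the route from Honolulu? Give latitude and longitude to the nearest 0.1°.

≈ (32.9°N, 156.5°W)

Convert each endpoint to a unit vector on the sphere (x = cos φ cos λ, y = cos φ sin λ, z = sin φ).
The central angle between the endpoints is δ = arccos(p₁·p₂) ≈ 0.703 rad (40.3°). The total great-circle distance is δ·R ≈ 0.703 × 3440 ≈ 2419 nmi, so the target fraction is f = 700/2419 ≈ 0.289.
Interpolate at f ≈ 0.289 with slerp weights a = sin((1−f)δ)/sin δ ≈ 0.741, b = sin(fδ)/sin δ ≈ 0.313.
p = a·p₁ + b·p₂ ≈ (-0.770, -0.335, 0.543); φ = arcsin(p_z) ≈ 32.89°, λ = atan2(p_y, p_x) ≈ -156.47°.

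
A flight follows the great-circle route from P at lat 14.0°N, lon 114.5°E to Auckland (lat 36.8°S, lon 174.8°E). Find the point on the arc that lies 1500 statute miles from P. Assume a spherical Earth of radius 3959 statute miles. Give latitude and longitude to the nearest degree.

The haversine formula gives a central angle δ ≈ 1.328 rad (76.1°) between the endpoints. The total great-circle distance is δ·R ≈ 1.328 × 3959 ≈ 5259 mi, so the target fraction is f = 1500/5259 ≈ 0.285.
Interpolate at f ≈ 0.285 with slerp weights a = sin((1−f)δ)/sin δ ≈ 0.838, b = sin(fδ)/sin δ ≈ 0.381.
p = a·p₁ + b·p₂ ≈ (-0.641, 0.767, -0.026); φ = arcsin(p_z) ≈ -1.47°, λ = atan2(p_y, p_x) ≈ 129.87°.

≈ lat 1°S, lon 130°E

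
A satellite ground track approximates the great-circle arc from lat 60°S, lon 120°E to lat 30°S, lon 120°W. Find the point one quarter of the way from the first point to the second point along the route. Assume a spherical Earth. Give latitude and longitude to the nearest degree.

≈ lat 67°S, lon 162°E

The haversine formula gives a central angle δ ≈ 1.353 rad (77.5°) between the endpoints.
Interpolate at f = 1/4 with slerp weights a = sin((1−f)δ)/sin δ ≈ 0.870, b = sin(fδ)/sin δ ≈ 0.340.
p = a·p₁ + b·p₂ ≈ (-0.365, 0.122, -0.923); φ = arcsin(p_z) ≈ -67.39°, λ = atan2(p_y, p_x) ≈ 161.53°.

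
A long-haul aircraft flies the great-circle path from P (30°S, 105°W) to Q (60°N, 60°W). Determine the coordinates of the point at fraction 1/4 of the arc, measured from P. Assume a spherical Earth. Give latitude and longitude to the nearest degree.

≈ (7°S, 96°W)

Convert each endpoint to a unit vector on the sphere (x = cos φ cos λ, y = cos φ sin λ, z = sin φ).
The central angle between the endpoints is δ = arccos(p₁·p₂) ≈ 1.698 rad (97.3°).
Interpolate at f = 1/4 with slerp weights a = sin((1−f)δ)/sin δ ≈ 0.964, b = sin(fδ)/sin δ ≈ 0.415.
p = a·p₁ + b·p₂ ≈ (-0.112, -0.986, -0.122); φ = arcsin(p_z) ≈ -7.03°, λ = atan2(p_y, p_x) ≈ -96.49°.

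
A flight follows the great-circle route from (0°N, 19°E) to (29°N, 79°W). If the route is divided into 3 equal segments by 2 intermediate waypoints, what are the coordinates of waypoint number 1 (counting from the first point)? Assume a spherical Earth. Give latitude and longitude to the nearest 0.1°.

≈ (15.1°N, 9.9°W)

Convert each endpoint to a unit vector on the sphere (x = cos φ cos λ, y = cos φ sin λ, z = sin φ).
The central angle between the endpoints is δ = arccos(p₁·p₂) ≈ 1.693 rad (97.0°).
Interpolate at f = 1/3 with slerp weights a = sin((1−f)δ)/sin δ ≈ 0.911, b = sin(fδ)/sin δ ≈ 0.539.
p = a·p₁ + b·p₂ ≈ (0.951, -0.166, 0.261); φ = arcsin(p_z) ≈ 15.14°, λ = atan2(p_y, p_x) ≈ -9.91°.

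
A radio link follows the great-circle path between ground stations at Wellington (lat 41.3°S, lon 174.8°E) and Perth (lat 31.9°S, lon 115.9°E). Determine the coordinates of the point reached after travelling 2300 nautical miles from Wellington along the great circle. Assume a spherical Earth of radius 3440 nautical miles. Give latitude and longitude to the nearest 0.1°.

The haversine formula gives a central angle δ ≈ 0.825 rad (47.3°) between the endpoints. The total great-circle distance is δ·R ≈ 0.825 × 3440 ≈ 2840 nmi, so the target fraction is f = 2300/2840 ≈ 0.810.
Interpolate at f ≈ 0.810 with slerp weights a = sin((1−f)δ)/sin δ ≈ 0.213, b = sin(fδ)/sin δ ≈ 0.844.
p = a·p₁ + b·p₂ ≈ (-0.472, 0.659, -0.586); φ = arcsin(p_z) ≈ -35.88°, λ = atan2(p_y, p_x) ≈ 125.62°.

≈ lat 35.9°S, lon 125.6°E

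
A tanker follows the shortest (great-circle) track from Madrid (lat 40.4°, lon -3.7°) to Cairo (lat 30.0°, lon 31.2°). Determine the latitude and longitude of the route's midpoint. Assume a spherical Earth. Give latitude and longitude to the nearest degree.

≈ lat 36°, lon 15°

The haversine formula gives a central angle δ ≈ 0.526 rad (30.1°) between the endpoints.
Interpolate at f = 1/2 with slerp weights a = sin((1−f)δ)/sin δ ≈ 0.518, b = sin(fδ)/sin δ ≈ 0.518.
p = a·p₁ + b·p₂ ≈ (0.777, 0.207, 0.594); φ = arcsin(p_z) ≈ 36.48°, λ = atan2(p_y, p_x) ≈ 14.91°.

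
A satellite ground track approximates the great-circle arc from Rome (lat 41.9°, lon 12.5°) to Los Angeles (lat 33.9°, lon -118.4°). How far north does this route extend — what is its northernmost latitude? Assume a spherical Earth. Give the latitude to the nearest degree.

≈ 62°

The great circle lies in the plane with unit normal n̂ = (p₁ × p₂)/|p₁ × p₂|.
Here n̂_z ≈ -0.467; the vertex latitude is φ_max = arccos|n̂_z| ≈ 62.1°.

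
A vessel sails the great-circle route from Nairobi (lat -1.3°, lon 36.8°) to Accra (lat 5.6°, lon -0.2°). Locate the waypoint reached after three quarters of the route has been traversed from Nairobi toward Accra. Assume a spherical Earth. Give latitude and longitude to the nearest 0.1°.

The haversine formula gives a central angle δ ≈ 0.656 rad (37.6°) between the endpoints.
Interpolate at f = 3/4 with slerp weights a = sin((1−f)δ)/sin δ ≈ 0.268, b = sin(fδ)/sin δ ≈ 0.774.
p = a·p₁ + b·p₂ ≈ (0.985, 0.158, 0.070); φ = arcsin(p_z) ≈ 3.99°, λ = atan2(p_y, p_x) ≈ 9.09°.

≈ lat 4.0°, lon 9.1°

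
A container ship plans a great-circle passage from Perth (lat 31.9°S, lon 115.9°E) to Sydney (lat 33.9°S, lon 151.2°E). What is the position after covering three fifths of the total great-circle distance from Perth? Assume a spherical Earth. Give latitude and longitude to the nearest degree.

≈ lat 34°S, lon 137°E

Convert each endpoint to a unit vector on the sphere (x = cos φ cos λ, y = cos φ sin λ, z = sin φ).
The central angle between the endpoints is δ = arccos(p₁·p₂) ≈ 0.516 rad (29.6°).
Interpolate at f = 3/5 with slerp weights a = sin((1−f)δ)/sin δ ≈ 0.415, b = sin(fδ)/sin δ ≈ 0.617.
p = a·p₁ + b·p₂ ≈ (-0.603, 0.564, -0.564); φ = arcsin(p_z) ≈ -34.33°, λ = atan2(p_y, p_x) ≈ 136.92°.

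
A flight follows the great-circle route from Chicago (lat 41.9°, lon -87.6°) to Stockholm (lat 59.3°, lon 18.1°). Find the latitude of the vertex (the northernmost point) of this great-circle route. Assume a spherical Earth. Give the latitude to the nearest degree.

The great circle lies in the plane with unit normal n̂ = (p₁ × p₂)/|p₁ × p₂|.
Here n̂_z ≈ +0.415; the vertex latitude is φ_max = arccos|n̂_z| ≈ 65.5°.
Check via Clairaut: cos φ_max = |cos φ₁| · sin C = cos(41.9°)·sin(33.9°) ≈ 0.415, again giving ≈ 65.5°.

≈ 65°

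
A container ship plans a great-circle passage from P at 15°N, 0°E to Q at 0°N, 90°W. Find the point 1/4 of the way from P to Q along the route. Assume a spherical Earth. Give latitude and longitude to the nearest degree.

From cos δ = sin φ₁ sin φ₂ + cos φ₁ cos φ₂ cos Δλ, the central angle is δ ≈ 1.571 rad (90.0°).
Interpolate at f = 1/4 with slerp weights a = sin((1−f)δ)/sin δ ≈ 0.924, b = sin(fδ)/sin δ ≈ 0.383.
p = a·p₁ + b·p₂ ≈ (0.892, -0.383, 0.239); φ = arcsin(p_z) ≈ 13.83°, λ = atan2(p_y, p_x) ≈ -23.21°.

≈ 14°N, 23°W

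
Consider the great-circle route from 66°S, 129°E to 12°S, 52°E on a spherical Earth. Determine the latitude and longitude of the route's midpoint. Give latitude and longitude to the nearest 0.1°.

≈ 44.5°S, 72.3°E

Convert each endpoint to a unit vector on the sphere (x = cos φ cos λ, y = cos φ sin λ, z = sin φ).
The central angle between the endpoints is δ = arccos(p₁·p₂) ≈ 1.288 rad (73.8°).
Interpolate at f = 1/2 with slerp weights a = sin((1−f)δ)/sin δ ≈ 0.625, b = sin(fδ)/sin δ ≈ 0.625.
p = a·p₁ + b·p₂ ≈ (0.216, 0.679, -0.701); φ = arcsin(p_z) ≈ -44.51°, λ = atan2(p_y, p_x) ≈ 72.33°.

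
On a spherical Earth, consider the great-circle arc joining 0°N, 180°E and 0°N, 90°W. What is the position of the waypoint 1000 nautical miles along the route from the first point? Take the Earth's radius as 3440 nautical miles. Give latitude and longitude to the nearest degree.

The haversine formula gives a central angle δ ≈ 1.571 rad (90.0°) between the endpoints. The total great-circle distance is δ·R ≈ 1.571 × 3440 ≈ 5404 nmi, so the target fraction is f = 1000/5404 ≈ 0.185.
Interpolate at f ≈ 0.185 with slerp weights a = sin((1−f)δ)/sin δ ≈ 0.958, b = sin(fδ)/sin δ ≈ 0.287.
p = a·p₁ + b·p₂ ≈ (-0.958, -0.287, 0.000); φ = arcsin(p_z) ≈ 0.00°, λ = atan2(p_y, p_x) ≈ -163.34°.

≈ 0°N, 163°W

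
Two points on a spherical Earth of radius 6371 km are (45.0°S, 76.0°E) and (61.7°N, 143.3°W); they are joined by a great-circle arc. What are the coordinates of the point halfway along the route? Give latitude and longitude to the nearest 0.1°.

From cos δ = sin φ₁ sin φ₂ + cos φ₁ cos φ₂ cos Δλ, the central angle is δ ≈ 2.651 rad (151.9°).
Interpolate at f = 1/2 with slerp weights a = sin((1−f)δ)/sin δ ≈ 2.059, b = sin(fδ)/sin δ ≈ 2.059.
p = a·p₁ + b·p₂ ≈ (-0.430, 0.829, 0.357); φ = arcsin(p_z) ≈ 20.91°, λ = atan2(p_y, p_x) ≈ 117.43°.

≈ (20.9°N, 117.4°E)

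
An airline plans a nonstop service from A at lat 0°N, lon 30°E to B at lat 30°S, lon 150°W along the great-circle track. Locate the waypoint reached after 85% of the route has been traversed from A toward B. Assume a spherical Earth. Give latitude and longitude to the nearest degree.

≈ lat 52°S, lon 150°W

From cos δ = sin φ₁ sin φ₂ + cos φ₁ cos φ₂ cos Δλ, the central angle is δ ≈ 2.618 rad (150.0°).
Interpolate at f = 0.85 with slerp weights a = sin((1−f)δ)/sin δ ≈ 0.765, b = sin(fδ)/sin δ ≈ 1.587.
p = a·p₁ + b·p₂ ≈ (-0.527, -0.304, -0.793); φ = arcsin(p_z) ≈ -52.50°, λ = atan2(p_y, p_x) ≈ -150.00°.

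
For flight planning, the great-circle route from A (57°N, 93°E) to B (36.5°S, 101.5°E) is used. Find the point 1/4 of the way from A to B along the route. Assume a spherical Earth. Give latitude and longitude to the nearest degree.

The haversine formula gives a central angle δ ≈ 1.637 rad (93.8°) between the endpoints.
Interpolate at f = 1/4 with slerp weights a = sin((1−f)δ)/sin δ ≈ 0.944, b = sin(fδ)/sin δ ≈ 0.399.
p = a·p₁ + b·p₂ ≈ (-0.091, 0.827, 0.554); φ = arcsin(p_z) ≈ 33.66°, λ = atan2(p_y, p_x) ≈ 96.26°.

≈ (34°N, 96°E)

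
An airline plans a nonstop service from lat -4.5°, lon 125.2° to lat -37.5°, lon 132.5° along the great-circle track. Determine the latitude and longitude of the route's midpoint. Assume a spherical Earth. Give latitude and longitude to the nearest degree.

From cos δ = sin φ₁ sin φ₂ + cos φ₁ cos φ₂ cos Δλ, the central angle is δ ≈ 0.588 rad (33.7°).
Interpolate at f = 1/2 with slerp weights a = sin((1−f)δ)/sin δ ≈ 0.522, b = sin(fδ)/sin δ ≈ 0.522.
p = a·p₁ + b·p₂ ≈ (-0.580, 0.731, -0.359); φ = arcsin(p_z) ≈ -21.04°, λ = atan2(p_y, p_x) ≈ 128.43°.

≈ lat -21°, lon 128°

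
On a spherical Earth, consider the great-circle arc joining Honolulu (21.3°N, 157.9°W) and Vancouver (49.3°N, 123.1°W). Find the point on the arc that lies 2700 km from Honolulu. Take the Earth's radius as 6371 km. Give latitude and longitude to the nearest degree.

Write both endpoints as unit vectors p₁, p₂ with components (cos φ cos λ, cos φ sin λ, sin φ).
The central angle between the endpoints is δ = arccos(p₁·p₂) ≈ 0.685 rad (39.3°). The total great-circle distance is δ·R ≈ 0.685 × 6371 ≈ 4365 km, so the target fraction is f = 2700/4365 ≈ 0.618.
Interpolate at f ≈ 0.618 with slerp weights a = sin((1−f)δ)/sin δ ≈ 0.408, b = sin(fδ)/sin δ ≈ 0.650.
p = a·p₁ + b·p₂ ≈ (-0.584, -0.498, 0.641); φ = arcsin(p_z) ≈ 39.87°, λ = atan2(p_y, p_x) ≈ -139.53°.

≈ 40°N, 140°W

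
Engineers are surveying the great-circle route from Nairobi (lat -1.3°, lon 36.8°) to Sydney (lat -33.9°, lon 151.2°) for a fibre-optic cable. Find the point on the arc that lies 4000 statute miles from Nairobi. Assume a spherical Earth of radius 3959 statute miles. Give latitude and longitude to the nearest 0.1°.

Convert each endpoint to a unit vector on the sphere (x = cos φ cos λ, y = cos φ sin λ, z = sin φ).
The central angle between the endpoints is δ = arccos(p₁·p₂) ≈ 1.907 rad (109.3°). The total great-circle distance is δ·R ≈ 1.907 × 3959 ≈ 7551 mi, so the target fraction is f = 4000/7551 ≈ 0.530.
Interpolate at f ≈ 0.530 with slerp weights a = sin((1−f)δ)/sin δ ≈ 0.828, b = sin(fδ)/sin δ ≈ 0.897.
p = a·p₁ + b·p₂ ≈ (0.010, 0.855, -0.519); φ = arcsin(p_z) ≈ -31.28°, λ = atan2(p_y, p_x) ≈ 89.33°.

≈ lat -31.3°, lon 89.3°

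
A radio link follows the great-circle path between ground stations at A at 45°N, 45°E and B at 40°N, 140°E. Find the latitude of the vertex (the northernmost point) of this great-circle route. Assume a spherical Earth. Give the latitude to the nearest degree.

≈ 54°N

The great circle lies in the plane with unit normal n̂ = (p₁ × p₂)/|p₁ × p₂|.
Here n̂_z ≈ +0.591; the vertex latitude is φ_max = arccos|n̂_z| ≈ 53.8°.
Check via Clairaut: cos φ_max = |cos φ₁| · sin C = cos(45.0°)·sin(56.7°) ≈ 0.591, again giving ≈ 53.8°.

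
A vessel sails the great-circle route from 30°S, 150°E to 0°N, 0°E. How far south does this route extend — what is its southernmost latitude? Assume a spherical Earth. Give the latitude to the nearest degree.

≈ 49°S

The great circle lies in the plane with unit normal n̂ = (p₁ × p₂)/|p₁ × p₂|.
Here n̂_z ≈ -0.655; the vertex latitude is φ_max = arccos|n̂_z| ≈ 49.1°.
Check via Clairaut: cos φ_max = |cos φ₁| · sin C = cos(30.0°)·sin(130.9°) ≈ 0.655, again giving ≈ 49.1°.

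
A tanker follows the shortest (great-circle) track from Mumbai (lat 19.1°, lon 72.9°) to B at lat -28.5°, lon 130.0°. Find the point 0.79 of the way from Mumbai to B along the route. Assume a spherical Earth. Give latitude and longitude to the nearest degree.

From cos δ = sin φ₁ sin φ₂ + cos φ₁ cos φ₂ cos Δλ, the central angle is δ ≈ 1.271 rad (72.8°).
Interpolate at f = 0.79 with slerp weights a = sin((1−f)δ)/sin δ ≈ 0.276, b = sin(fδ)/sin δ ≈ 0.883.
p = a·p₁ + b·p₂ ≈ (-0.422, 0.844, -0.331); φ = arcsin(p_z) ≈ -19.33°, λ = atan2(p_y, p_x) ≈ 116.58°.

≈ lat -19°, lon 117°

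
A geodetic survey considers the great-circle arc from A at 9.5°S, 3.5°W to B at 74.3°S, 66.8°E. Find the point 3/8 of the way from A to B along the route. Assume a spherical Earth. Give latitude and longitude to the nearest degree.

≈ 37°S, 5°E

Convert each endpoint to a unit vector on the sphere (x = cos φ cos λ, y = cos φ sin λ, z = sin φ).
The central angle between the endpoints is δ = arccos(p₁·p₂) ≈ 1.319 rad (75.6°).
Interpolate at f = 3/8 with slerp weights a = sin((1−f)δ)/sin δ ≈ 0.758, b = sin(fδ)/sin δ ≈ 0.490.
p = a·p₁ + b·p₂ ≈ (0.799, 0.076, -0.597); φ = arcsin(p_z) ≈ -36.66°, λ = atan2(p_y, p_x) ≈ 5.46°.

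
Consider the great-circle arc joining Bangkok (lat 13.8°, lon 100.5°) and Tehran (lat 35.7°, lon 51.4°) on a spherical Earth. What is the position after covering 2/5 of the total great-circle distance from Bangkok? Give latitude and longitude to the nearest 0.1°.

≈ lat 24.5°, lon 83.1°

From cos δ = sin φ₁ sin φ₂ + cos φ₁ cos φ₂ cos Δλ, the central angle is δ ≈ 0.856 rad (49.0°).
Interpolate at f = 2/5 with slerp weights a = sin((1−f)δ)/sin δ ≈ 0.651, b = sin(fδ)/sin δ ≈ 0.445.
p = a·p₁ + b·p₂ ≈ (0.110, 0.903, 0.415); φ = arcsin(p_z) ≈ 24.49°, λ = atan2(p_y, p_x) ≈ 83.05°.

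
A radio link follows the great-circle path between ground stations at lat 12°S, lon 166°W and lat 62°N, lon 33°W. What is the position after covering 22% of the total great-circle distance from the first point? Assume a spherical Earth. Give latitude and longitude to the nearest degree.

Write both endpoints as unit vectors p₁, p₂ with components (cos φ cos λ, cos φ sin λ, sin φ).
The central angle between the endpoints is δ = arccos(p₁·p₂) ≈ 2.091 rad (119.8°).
Interpolate at f = 0.22 with slerp weights a = sin((1−f)δ)/sin δ ≈ 1.150, b = sin(fδ)/sin δ ≈ 0.511.
p = a·p₁ + b·p₂ ≈ (-0.890, -0.403, 0.212); φ = arcsin(p_z) ≈ 12.27°, λ = atan2(p_y, p_x) ≈ -155.65°.

≈ lat 12°N, lon 156°W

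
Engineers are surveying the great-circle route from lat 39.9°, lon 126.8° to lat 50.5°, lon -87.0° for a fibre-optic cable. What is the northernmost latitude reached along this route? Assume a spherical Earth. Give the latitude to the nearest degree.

The great circle lies in the plane with unit normal n̂ = (p₁ × p₂)/|p₁ × p₂|.
Here n̂_z ≈ +0.273; the vertex latitude is φ_max = arccos|n̂_z| ≈ 74.2°.
Check via Clairaut: cos φ_max = |cos φ₁| · sin C = cos(39.9°)·sin(20.8°) ≈ 0.273, again giving ≈ 74.2°.

≈ 74°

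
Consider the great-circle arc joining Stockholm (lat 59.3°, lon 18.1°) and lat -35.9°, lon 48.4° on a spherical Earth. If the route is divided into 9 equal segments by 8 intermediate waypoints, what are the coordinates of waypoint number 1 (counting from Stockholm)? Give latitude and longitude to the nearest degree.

≈ lat 49°, lon 25°

The haversine formula gives a central angle δ ≈ 1.718 rad (98.5°) between the endpoints.
Interpolate at f = 1/9 with slerp weights a = sin((1−f)δ)/sin δ ≈ 1.010, b = sin(fδ)/sin δ ≈ 0.192.
p = a·p₁ + b·p₂ ≈ (0.593, 0.276, 0.756); φ = arcsin(p_z) ≈ 49.11°, λ = atan2(p_y, p_x) ≈ 24.98°.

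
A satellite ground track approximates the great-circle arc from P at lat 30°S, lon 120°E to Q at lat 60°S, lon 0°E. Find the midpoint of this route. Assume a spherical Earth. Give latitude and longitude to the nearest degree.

≈ lat 61°S, lon 85°E

From cos δ = sin φ₁ sin φ₂ + cos φ₁ cos φ₂ cos Δλ, the central angle is δ ≈ 1.353 rad (77.5°).
Interpolate at f = 1/2 with slerp weights a = sin((1−f)δ)/sin δ ≈ 0.641, b = sin(fδ)/sin δ ≈ 0.641.
p = a·p₁ + b·p₂ ≈ (0.043, 0.481, -0.876); φ = arcsin(p_z) ≈ -61.14°, λ = atan2(p_y, p_x) ≈ 84.90°.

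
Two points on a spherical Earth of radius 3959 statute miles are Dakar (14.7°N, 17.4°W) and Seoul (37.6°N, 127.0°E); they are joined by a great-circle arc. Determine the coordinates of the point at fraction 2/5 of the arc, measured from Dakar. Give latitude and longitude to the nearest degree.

Convert each endpoint to a unit vector on the sphere (x = cos φ cos λ, y = cos φ sin λ, z = sin φ).
The central angle between the endpoints is δ = arccos(p₁·p₂) ≈ 2.058 rad (117.9°).
Interpolate at f = 2/5 with slerp weights a = sin((1−f)δ)/sin δ ≈ 1.069, b = sin(fδ)/sin δ ≈ 0.830.
p = a·p₁ + b·p₂ ≈ (0.590, 0.216, 0.778); φ = arcsin(p_z) ≈ 51.04°, λ = atan2(p_y, p_x) ≈ 20.10°.

≈ 51°N, 20°E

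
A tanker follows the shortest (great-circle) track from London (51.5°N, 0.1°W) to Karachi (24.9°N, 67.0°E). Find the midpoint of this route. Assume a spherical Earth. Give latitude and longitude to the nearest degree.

Convert each endpoint to a unit vector on the sphere (x = cos φ cos λ, y = cos φ sin λ, z = sin φ).
The central angle between the endpoints is δ = arccos(p₁·p₂) ≈ 0.989 rad (56.7°).
Interpolate at f = 1/2 with slerp weights a = sin((1−f)δ)/sin δ ≈ 0.568, b = sin(fδ)/sin δ ≈ 0.568.
p = a·p₁ + b·p₂ ≈ (0.555, 0.474, 0.684); φ = arcsin(p_z) ≈ 43.14°, λ = atan2(p_y, p_x) ≈ 40.48°.

≈ 43°N, 40°E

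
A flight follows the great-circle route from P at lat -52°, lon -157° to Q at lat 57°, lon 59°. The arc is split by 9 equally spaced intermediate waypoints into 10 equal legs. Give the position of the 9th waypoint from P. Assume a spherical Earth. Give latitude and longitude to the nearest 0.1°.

≈ lat 53.3°, lon 86.2°

From cos δ = sin φ₁ sin φ₂ + cos φ₁ cos φ₂ cos Δλ, the central angle is δ ≈ 2.771 rad (158.8°).
Interpolate at f = 9/10 with slerp weights a = sin((1−f)δ)/sin δ ≈ 0.756, b = sin(fδ)/sin δ ≈ 1.666.
p = a·p₁ + b·p₂ ≈ (0.039, 0.596, 0.802); φ = arcsin(p_z) ≈ 53.32°, λ = atan2(p_y, p_x) ≈ 86.24°.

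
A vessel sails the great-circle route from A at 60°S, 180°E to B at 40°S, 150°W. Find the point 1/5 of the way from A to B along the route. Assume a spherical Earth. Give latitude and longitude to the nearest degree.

From cos δ = sin φ₁ sin φ₂ + cos φ₁ cos φ₂ cos Δλ, the central angle is δ ≈ 0.477 rad (27.3°).
Interpolate at f = 1/5 with slerp weights a = sin((1−f)δ)/sin δ ≈ 0.811, b = sin(fδ)/sin δ ≈ 0.207.
p = a·p₁ + b·p₂ ≈ (-0.543, -0.079, -0.836); φ = arcsin(p_z) ≈ -56.70°, λ = atan2(p_y, p_x) ≈ -171.68°.

≈ 57°S, 172°W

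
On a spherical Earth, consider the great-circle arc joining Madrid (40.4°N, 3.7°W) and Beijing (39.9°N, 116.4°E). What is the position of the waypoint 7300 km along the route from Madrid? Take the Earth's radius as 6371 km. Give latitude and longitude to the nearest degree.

Write both endpoints as unit vectors p₁, p₂ with components (cos φ cos λ, cos φ sin λ, sin φ).
The central angle between the endpoints is δ = arccos(p₁·p₂) ≈ 1.448 rad (82.9°). The total great-circle distance is δ·R ≈ 1.448 × 6371 ≈ 9224 km, so the target fraction is f = 7300/9224 ≈ 0.791.
Interpolate at f ≈ 0.791 with slerp weights a = sin((1−f)δ)/sin δ ≈ 0.300, b = sin(fδ)/sin δ ≈ 0.918.
p = a·p₁ + b·p₂ ≈ (-0.085, 0.616, 0.783); φ = arcsin(p_z) ≈ 51.54°, λ = atan2(p_y, p_x) ≈ 97.89°.

≈ 52°N, 98°E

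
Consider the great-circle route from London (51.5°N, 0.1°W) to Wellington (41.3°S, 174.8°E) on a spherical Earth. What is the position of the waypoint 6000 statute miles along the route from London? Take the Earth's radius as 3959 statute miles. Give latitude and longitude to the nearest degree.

Write both endpoints as unit vectors p₁, p₂ with components (cos φ cos λ, cos φ sin λ, sin φ).
The central angle between the endpoints is δ = arccos(p₁·p₂) ≈ 2.953 rad (169.2°). The total great-circle distance is δ·R ≈ 2.953 × 3959 ≈ 11693 mi, so the target fraction is f = 6000/11693 ≈ 0.513.
Interpolate at f ≈ 0.513 with slerp weights a = sin((1−f)δ)/sin δ ≈ 5.298, b = sin(fδ)/sin δ ≈ 5.337.
p = a·p₁ + b·p₂ ≈ (-0.695, 0.358, 0.624); φ = arcsin(p_z) ≈ 38.60°, λ = atan2(p_y, p_x) ≈ 152.77°.

≈ 39°N, 153°E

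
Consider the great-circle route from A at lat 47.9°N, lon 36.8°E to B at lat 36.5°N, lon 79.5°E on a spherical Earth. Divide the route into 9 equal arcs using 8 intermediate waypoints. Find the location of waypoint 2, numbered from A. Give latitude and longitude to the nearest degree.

Convert each endpoint to a unit vector on the sphere (x = cos φ cos λ, y = cos φ sin λ, z = sin φ).
The central angle between the endpoints is δ = arccos(p₁·p₂) ≈ 0.578 rad (33.1°).
Interpolate at f = 2/9 with slerp weights a = sin((1−f)δ)/sin δ ≈ 0.795, b = sin(fδ)/sin δ ≈ 0.234.
p = a·p₁ + b·p₂ ≈ (0.461, 0.505, 0.730); φ = arcsin(p_z) ≈ 46.86°, λ = atan2(p_y, p_x) ≈ 47.57°.

≈ lat 47°N, lon 48°E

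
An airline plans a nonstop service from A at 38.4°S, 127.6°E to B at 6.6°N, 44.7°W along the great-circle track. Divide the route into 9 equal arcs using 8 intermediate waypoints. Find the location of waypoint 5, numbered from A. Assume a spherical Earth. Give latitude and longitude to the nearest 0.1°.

≈ 57.1°S, 25.6°W

Write both endpoints as unit vectors p₁, p₂ with components (cos φ cos λ, cos φ sin λ, sin φ).
The central angle between the endpoints is δ = arccos(p₁·p₂) ≈ 2.573 rad (147.4°).
Interpolate at f = 5/9 with slerp weights a = sin((1−f)δ)/sin δ ≈ 1.691, b = sin(fδ)/sin δ ≈ 1.840.
p = a·p₁ + b·p₂ ≈ (0.490, -0.235, -0.839); φ = arcsin(p_z) ≈ -57.05°, λ = atan2(p_y, p_x) ≈ -25.64°.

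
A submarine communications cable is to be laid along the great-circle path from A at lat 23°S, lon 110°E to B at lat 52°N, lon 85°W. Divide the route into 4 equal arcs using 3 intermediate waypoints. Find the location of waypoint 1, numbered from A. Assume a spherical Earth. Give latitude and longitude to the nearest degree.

≈ lat 13°N, lon 121°E

The haversine formula gives a central angle δ ≈ 2.597 rad (148.8°) between the endpoints.
Interpolate at f = 1/4 with slerp weights a = sin((1−f)δ)/sin δ ≈ 1.795, b = sin(fδ)/sin δ ≈ 1.167.
p = a·p₁ + b·p₂ ≈ (-0.502, 0.837, 0.218); φ = arcsin(p_z) ≈ 12.61°, λ = atan2(p_y, p_x) ≈ 120.98°.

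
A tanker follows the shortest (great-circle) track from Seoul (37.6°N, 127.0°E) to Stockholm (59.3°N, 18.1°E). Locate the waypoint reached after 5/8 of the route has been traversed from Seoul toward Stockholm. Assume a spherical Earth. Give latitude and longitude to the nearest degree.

Convert each endpoint to a unit vector on the sphere (x = cos φ cos λ, y = cos φ sin λ, z = sin φ).
The central angle between the endpoints is δ = arccos(p₁·p₂) ≈ 1.166 rad (66.8°).
Interpolate at f = 5/8 with slerp weights a = sin((1−f)δ)/sin δ ≈ 0.461, b = sin(fδ)/sin δ ≈ 0.725.
p = a·p₁ + b·p₂ ≈ (0.132, 0.406, 0.904); φ = arcsin(p_z) ≈ 64.70°, λ = atan2(p_y, p_x) ≈ 72.02°.

≈ 65°N, 72°E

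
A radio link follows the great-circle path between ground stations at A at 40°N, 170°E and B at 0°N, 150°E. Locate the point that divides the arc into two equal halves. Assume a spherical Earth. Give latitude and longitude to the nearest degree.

≈ 20°N, 159°E

Write both endpoints as unit vectors p₁, p₂ with components (cos φ cos λ, cos φ sin λ, sin φ).
The central angle between the endpoints is δ = arccos(p₁·p₂) ≈ 0.767 rad (44.0°).
Interpolate at f = 1/2 with slerp weights a = sin((1−f)δ)/sin δ ≈ 0.539, b = sin(fδ)/sin δ ≈ 0.539.
p = a·p₁ + b·p₂ ≈ (-0.874, 0.341, 0.347); φ = arcsin(p_z) ≈ 20.28°, λ = atan2(p_y, p_x) ≈ 158.66°.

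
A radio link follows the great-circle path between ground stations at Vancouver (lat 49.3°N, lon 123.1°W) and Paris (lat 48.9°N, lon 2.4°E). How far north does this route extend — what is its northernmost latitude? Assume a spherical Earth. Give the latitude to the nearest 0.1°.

The great circle lies in the plane with unit normal n̂ = (p₁ × p₂)/|p₁ × p₂|.
Here n̂_z ≈ +0.369; the vertex latitude is φ_max = arccos|n̂_z| ≈ 68.4°.
Check via Clairaut: cos φ_max = |cos φ₁| · sin C = cos(49.3°)·sin(34.4°) ≈ 0.369, again giving ≈ 68.4°.

≈ 68.4°N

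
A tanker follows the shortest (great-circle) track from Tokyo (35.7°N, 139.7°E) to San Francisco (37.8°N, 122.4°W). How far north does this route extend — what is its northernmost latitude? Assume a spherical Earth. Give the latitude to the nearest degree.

The great circle lies in the plane with unit normal n̂ = (p₁ × p₂)/|p₁ × p₂|.
Here n̂_z ≈ +0.660; the vertex latitude is φ_max = arccos|n̂_z| ≈ 48.7°.
Check via Clairaut: cos φ_max = |cos φ₁| · sin C = cos(35.7°)·sin(54.4°) ≈ 0.660, again giving ≈ 48.7°.

≈ 49°N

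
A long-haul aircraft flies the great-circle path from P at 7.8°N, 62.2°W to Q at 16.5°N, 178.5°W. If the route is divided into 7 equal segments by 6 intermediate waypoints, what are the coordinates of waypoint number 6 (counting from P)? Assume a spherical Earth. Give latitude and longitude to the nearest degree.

≈ 20°N, 162°W

The haversine formula gives a central angle δ ≈ 1.963 rad (112.5°) between the endpoints.
Interpolate at f = 6/7 with slerp weights a = sin((1−f)δ)/sin δ ≈ 0.300, b = sin(fδ)/sin δ ≈ 1.075.
p = a·p₁ + b·p₂ ≈ (-0.892, -0.290, 0.346); φ = arcsin(p_z) ≈ 20.25°, λ = atan2(p_y, p_x) ≈ -162.03°.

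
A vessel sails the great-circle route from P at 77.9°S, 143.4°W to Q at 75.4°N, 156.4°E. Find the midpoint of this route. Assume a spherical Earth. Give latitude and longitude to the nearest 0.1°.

≈ 1.4°S, 176.6°W

Write both endpoints as unit vectors p₁, p₂ with components (cos φ cos λ, cos φ sin λ, sin φ).
The central angle between the endpoints is δ = arccos(p₁·p₂) ≈ 2.739 rad (156.9°).
Interpolate at f = 1/2 with slerp weights a = sin((1−f)δ)/sin δ ≈ 2.499, b = sin(fδ)/sin δ ≈ 2.499.
p = a·p₁ + b·p₂ ≈ (-0.998, -0.060, -0.025); φ = arcsin(p_z) ≈ -1.44°, λ = atan2(p_y, p_x) ≈ -176.55°.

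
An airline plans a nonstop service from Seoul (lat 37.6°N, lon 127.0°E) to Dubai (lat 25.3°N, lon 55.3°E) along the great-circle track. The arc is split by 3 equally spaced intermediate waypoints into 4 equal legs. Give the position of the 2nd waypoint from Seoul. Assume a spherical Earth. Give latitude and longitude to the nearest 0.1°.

Write both endpoints as unit vectors p₁, p₂ with components (cos φ cos λ, cos φ sin λ, sin φ).
The central angle between the endpoints is δ = arccos(p₁·p₂) ≈ 1.064 rad (60.9°).
Interpolate at f = 2/4 with slerp weights a = sin((1−f)δ)/sin δ ≈ 0.580, b = sin(fδ)/sin δ ≈ 0.580.
p = a·p₁ + b·p₂ ≈ (0.022, 0.798, 0.602); φ = arcsin(p_z) ≈ 37.01°, λ = atan2(p_y, p_x) ≈ 88.42°.

≈ lat 37.0°N, lon 88.4°E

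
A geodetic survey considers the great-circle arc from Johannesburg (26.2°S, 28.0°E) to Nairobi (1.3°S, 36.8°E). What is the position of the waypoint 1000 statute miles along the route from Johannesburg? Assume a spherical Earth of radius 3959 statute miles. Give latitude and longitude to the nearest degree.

Convert each endpoint to a unit vector on the sphere (x = cos φ cos λ, y = cos φ sin λ, z = sin φ).
The central angle between the endpoints is δ = arccos(p₁·p₂) ≈ 0.459 rad (26.3°). The total great-circle distance is δ·R ≈ 0.459 × 3959 ≈ 1817 mi, so the target fraction is f = 1000/1817 ≈ 0.550.
Interpolate at f ≈ 0.550 with slerp weights a = sin((1−f)δ)/sin δ ≈ 0.463, b = sin(fδ)/sin δ ≈ 0.564.
p = a·p₁ + b·p₂ ≈ (0.818, 0.533, -0.217); φ = arcsin(p_z) ≈ -12.54°, λ = atan2(p_y, p_x) ≈ 33.07°.

≈ (13°S, 33°E)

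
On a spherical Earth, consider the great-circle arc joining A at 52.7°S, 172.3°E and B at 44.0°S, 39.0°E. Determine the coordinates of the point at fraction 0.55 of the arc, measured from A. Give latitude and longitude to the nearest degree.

Convert each endpoint to a unit vector on the sphere (x = cos φ cos λ, y = cos φ sin λ, z = sin φ).
The central angle between the endpoints is δ = arccos(p₁·p₂) ≈ 1.314 rad (75.3°).
Interpolate at f = 0.55 with slerp weights a = sin((1−f)δ)/sin δ ≈ 0.576, b = sin(fδ)/sin δ ≈ 0.684.
p = a·p₁ + b·p₂ ≈ (0.036, 0.356, -0.934); φ = arcsin(p_z) ≈ -69.01°, λ = atan2(p_y, p_x) ≈ 84.20°.

≈ 69°S, 84°E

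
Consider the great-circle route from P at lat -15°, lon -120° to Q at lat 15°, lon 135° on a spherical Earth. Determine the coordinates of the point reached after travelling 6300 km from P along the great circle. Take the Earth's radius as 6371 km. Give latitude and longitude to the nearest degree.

≈ lat 1°, lon -175°

Write both endpoints as unit vectors p₁, p₂ with components (cos φ cos λ, cos φ sin λ, sin φ).
The central angle between the endpoints is δ = arccos(p₁·p₂) ≈ 1.884 rad (108.0°). The total great-circle distance is δ·R ≈ 1.884 × 6371 ≈ 12005 km, so the target fraction is f = 6300/12005 ≈ 0.525.
Interpolate at f ≈ 0.525 with slerp weights a = sin((1−f)δ)/sin δ ≈ 0.821, b = sin(fδ)/sin δ ≈ 0.878.
p = a·p₁ + b·p₂ ≈ (-0.996, -0.087, 0.015); φ = arcsin(p_z) ≈ 0.86°, λ = atan2(p_y, p_x) ≈ -175.03°.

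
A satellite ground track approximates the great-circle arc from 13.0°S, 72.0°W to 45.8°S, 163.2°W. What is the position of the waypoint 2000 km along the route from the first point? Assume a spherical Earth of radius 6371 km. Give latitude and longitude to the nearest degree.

≈ 25°S, 86°W

Write both endpoints as unit vectors p₁, p₂ with components (cos φ cos λ, cos φ sin λ, sin φ).
The central angle between the endpoints is δ = arccos(p₁·p₂) ≈ 1.423 rad (81.5°). The total great-circle distance is δ·R ≈ 1.423 × 6371 ≈ 9067 km, so the target fraction is f = 2000/9067 ≈ 0.221.
Interpolate at f ≈ 0.221 with slerp weights a = sin((1−f)δ)/sin δ ≈ 0.905, b = sin(fδ)/sin δ ≈ 0.312.
p = a·p₁ + b·p₂ ≈ (0.064, -0.902, -0.427); φ = arcsin(p_z) ≈ -25.31°, λ = atan2(p_y, p_x) ≈ -85.93°.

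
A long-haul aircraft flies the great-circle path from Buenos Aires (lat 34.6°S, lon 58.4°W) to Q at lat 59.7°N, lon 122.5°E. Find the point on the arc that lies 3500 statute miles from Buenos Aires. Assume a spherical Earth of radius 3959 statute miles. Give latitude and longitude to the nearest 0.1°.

Convert each endpoint to a unit vector on the sphere (x = cos φ cos λ, y = cos φ sin λ, z = sin φ).
The central angle between the endpoints is δ = arccos(p₁·p₂) ≈ 2.703 rad (154.9°). The total great-circle distance is δ·R ≈ 2.703 × 3959 ≈ 10703 mi, so the target fraction is f = 3500/10703 ≈ 0.327.
Interpolate at f ≈ 0.327 with slerp weights a = sin((1−f)δ)/sin δ ≈ 2.284, b = sin(fδ)/sin δ ≈ 1.823.
p = a·p₁ + b·p₂ ≈ (0.491, -0.826, 0.276); φ = arcsin(p_z) ≈ 16.05°, λ = atan2(p_y, p_x) ≈ -59.26°.

≈ lat 16.0°N, lon 59.3°W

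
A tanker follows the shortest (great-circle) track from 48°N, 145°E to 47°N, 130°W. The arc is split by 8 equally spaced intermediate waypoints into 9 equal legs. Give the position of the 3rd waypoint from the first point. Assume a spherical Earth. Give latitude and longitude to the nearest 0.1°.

≈ 55.1°N, 172.0°E

Convert each endpoint to a unit vector on the sphere (x = cos φ cos λ, y = cos φ sin λ, z = sin φ).
The central angle between the endpoints is δ = arccos(p₁·p₂) ≈ 0.948 rad (54.3°).
Interpolate at f = 3/9 with slerp weights a = sin((1−f)δ)/sin δ ≈ 0.727, b = sin(fδ)/sin δ ≈ 0.383.
p = a·p₁ + b·p₂ ≈ (-0.566, 0.079, 0.820); φ = arcsin(p_z) ≈ 55.12°, λ = atan2(p_y, p_x) ≈ 172.03°.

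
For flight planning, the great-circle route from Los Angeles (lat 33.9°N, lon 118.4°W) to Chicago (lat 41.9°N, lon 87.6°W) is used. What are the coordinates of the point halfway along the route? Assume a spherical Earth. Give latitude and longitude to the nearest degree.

Write both endpoints as unit vectors p₁, p₂ with components (cos φ cos λ, cos φ sin λ, sin φ).
The central angle between the endpoints is δ = arccos(p₁·p₂) ≈ 0.444 rad (25.4°).
Interpolate at f = 1/2 with slerp weights a = sin((1−f)δ)/sin δ ≈ 0.513, b = sin(fδ)/sin δ ≈ 0.513.
p = a·p₁ + b·p₂ ≈ (-0.186, -0.755, 0.628); φ = arcsin(p_z) ≈ 38.92°, λ = atan2(p_y, p_x) ≈ -103.86°.

≈ lat 39°N, lon 104°W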